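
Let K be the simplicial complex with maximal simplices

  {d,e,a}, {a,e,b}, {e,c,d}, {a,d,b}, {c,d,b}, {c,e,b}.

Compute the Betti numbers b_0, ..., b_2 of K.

b_0 = 1, b_1 = 0, b_2 = 1.

Order the vertices as a < b < c < d < e. Listing each simplex with vertices in this order, K has dimension 2 with simplices:

  0-simplices (5): a, b, c, d, e
  1-simplices (9): ab, ad, ae, bc, bd, be, cd, ce, de
  2-simplices (6): abd, abe, ade, bcd, bce, cde

Hence C_0 ≅ Z^5, C_1 ≅ Z^9, C_2 ≅ Z^6.

Boundary ∂_1: C_1 → C_0 maps an edge to its endpoints' difference, ∂[p,q] = q − p. For instance
  ∂be = e − b.
This gives a 5×9 integer matrix of rank 4; reducing to Smith normal form yields diagonal entries (1,1,1,1).

Boundary ∂_2: C_2 → C_1 acts by ∂[p,q,r] = [q,r] − [p,r] + [p,q]. For instance
  ∂abe = be − ae + ab,
  ∂ade = de − ae + ad.
The resulting 9×6 matrix has rank 5, and its Smith normal form has invariant factors (1,1,1,1,1).

Reading off H_k = ker ∂_k / im ∂_{k+1}:

  H_0: rank C_0 − rank ∂_1 = 5 − 4 = 1, and the invariant factors of ∂_1 are all 1, so H_0 = Z.
  H_1: rank ker ∂_1 − rank ∂_2 = (9 − 4) − 5 = 0, and the invariant factors of ∂_2 are all 1, so H_1 = 0.
  H_2: rank ker ∂_2 − rank ∂_3 = (6 − 5) − 0 = 1, and there is no ∂_3, so H_2 = Z.

As a check, the Euler characteristic is 5 − 9 + 6 = 2, which agrees with 1 − 0 + 1 = 2.
(K is a triangulation of the 2-sphere S^2.)

Hence the Betti numbers are b_0 = 1, b_1 = 0, b_2 = 1.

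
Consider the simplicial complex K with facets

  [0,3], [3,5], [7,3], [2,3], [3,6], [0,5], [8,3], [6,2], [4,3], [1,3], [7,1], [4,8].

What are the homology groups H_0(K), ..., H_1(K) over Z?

H_0 ≅ Z,  H_1 ≅ Z^4.

K has 9 vertices, 12 edges.
rank ∂_0 = 0, rank ∂_1 = 8 ⇒ b_0 = 9 − 0 − 8 = 1; all invariant factors of ∂_1 are 1 so no torsion. So H_0 = Z.
rank ∂_1 = 8, rank ∂_2 = 0 ⇒ b_1 = 12 − 8 − 0 = 4. So H_1 = Z^4.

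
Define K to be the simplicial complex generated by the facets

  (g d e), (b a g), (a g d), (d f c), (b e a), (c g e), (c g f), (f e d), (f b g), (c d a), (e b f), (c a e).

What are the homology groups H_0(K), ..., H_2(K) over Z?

H_0 = Z,  H_1 = Z_2,  H_2 = 0.

Take the total order a < b < c < d < e < f < g on the vertex set. Then K (dimension 2) consists of the simplices:

  0-simplices (7): a, b, c, d, e, f, g
  1-simplices (18): ab, ac, ad, ae, ag, be, bf, bg, cd, ce, cf, cg, de, df, dg, ef, eg, fg
  2-simplices (12): abe, abg, acd, ace, adg, bef, bfg, cdf, ceg, cfg, def, deg

giving chain groups C_0 ≅ Z^7, C_1 ≅ Z^18, C_2 ≅ Z^12.

Boundary ∂_1: C_1 → C_0 maps an edge to its endpoints' difference, ∂[p,q] = q − p. For instance
  ∂ad = d − a.
The 7×18 boundary matrix has rank 6 and Smith normal form diag(1,1,1,1,1,1).

Boundary ∂_2: C_2 → C_1 acts by ∂[p,q,r] = [q,r] − [p,r] + [p,q]. For instance
  ∂deg = eg − dg + de,
  ∂bfg = fg − bg + bf.
This gives a 18×12 integer matrix of rank 12; reducing to Smith normal form yields diagonal entries (1,1,1,1,1,1,1,1,1,1,1,2).

Reading off H_k = ker ∂_k / im ∂_{k+1}:

  H_0: rank C_0 − rank ∂_1 = 7 − 6 = 1, and the invariant factors of ∂_1 are all 1, so H_0 ≅ Z.
  H_1: rank ker ∂_1 − rank ∂_2 = (18 − 6) − 12 = 0, and ∂_2 has invariant factor 2 > 1, so H_1 ≅ Z_2.
  H_2: rank ker ∂_2 − rank ∂_3 = (12 − 12) − 0 = 0, and there is no ∂_3, so H_2 ≅ 0.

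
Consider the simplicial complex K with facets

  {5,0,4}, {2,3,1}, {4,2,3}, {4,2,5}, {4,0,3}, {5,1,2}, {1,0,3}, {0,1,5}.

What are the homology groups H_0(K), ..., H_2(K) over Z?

Order the vertices as 0 < 1 < 2 < 3 < 4 < 5. Listing each simplex with vertices in this order, K has dimension 2 with simplices:

  0-simplices (6): [0], [1], [2], [3], [4], [5]
  1-simplices (12): [0,1], [0,3], [0,4], [0,5], [1,2], [1,3], [1,5], [2,3], [2,4], [2,5], [3,4], [4,5]
  2-simplices (8): [0,1,3], [0,1,5], [0,3,4], [0,4,5], [1,2,3], [1,2,5], [2,3,4], [2,4,5]

Hence C_0 ≅ Z^6, C_1 ≅ Z^12, C_2 ≅ Z^8.

∂_1: C_1 → C_0 is given by ∂[p,q] = [q] − [p].
As a 6×12 matrix over Z this has rank 5, with invariant factors (1,1,1,1,1).

∂_2: C_2 → C_1 acts by ∂[p,q,r] = [q,r] − [p,r] + [p,q]. For instance
  ∂[0,1,5] = [1,5] − [0,5] + [0,1],
  ∂[2,4,5] = [4,5] − [2,5] + [2,4].
The 12×8 boundary matrix has rank 7 and Smith normal form diag(1,1,1,1,1,1,1).

Reading off H_k = ker ∂_k / im ∂_{k+1}:

  H_0: rank C_0 − rank ∂_1 = 6 − 5 = 1, and the invariant factors of ∂_1 are all 1, so H_0 = Z.
  H_1: rank ker ∂_1 − rank ∂_2 = (12 − 5) − 7 = 0, and the invariant factors of ∂_2 are all 1, so H_1 = 0.
  H_2: rank ker ∂_2 − rank ∂_3 = (8 − 7) − 0 = 1, and there is no ∂_3, so H_2 = Z.

(K is a triangulation of the 2-sphere S^2.)

H_0 = Z,  H_1 = 0,  H_2 = Z.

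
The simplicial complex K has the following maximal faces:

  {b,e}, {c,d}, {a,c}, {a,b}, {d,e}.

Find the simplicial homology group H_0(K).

H_0 = Z.

We work with the vertex ordering a < b < c < d < e. The simplices of K, each written with vertices in increasing order, are:

  0-simplices (5): a, b, c, d, e
  1-simplices (5): ab, ac, be, cd, de

giving chain groups C_0 ≅ Z^5, C_1 ≅ Z^5.

The boundary map ∂_1: C_1 → C_0 is given by ∂[p,q] = [q] − [p]. For instance
  ∂ab = b − a.
This gives a 5×5 integer matrix of rank 4; reducing to Smith normal form yields diagonal entries (1,1,1,1).

From H_k ≅ ker(∂_k) / im(∂_{k+1}) we obtain:

  H_0: rank C_0 − rank ∂_1 = 5 − 4 = 1, and the invariant factors of ∂_1 are all 1, so H_0 ≅ Z.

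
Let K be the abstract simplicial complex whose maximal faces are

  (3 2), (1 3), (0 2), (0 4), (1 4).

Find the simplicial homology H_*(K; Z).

H_0 ≅ Z,  H_1 ≅ Z.

Fix the vertex order 0 < 1 < 2 < 3 < 4 and write every simplex with vertices in increasing order. Then dim K = 1 and the simplices of K are:

  0-simplices (5): [0], [1], [2], [3], [4]
  1-simplices (5): [0,2], [0,4], [1,3], [1,4], [2,3]

giving chain groups C_0 ≅ Z^5, C_1 ≅ Z^5.

The boundary map ∂_1: C_1 → C_0 sends each edge [p,q] (with p < q) to q − p.
This gives a 5×5 integer matrix of rank 4; reducing to Smith normal form yields diagonal entries (1,1,1,1).

From H_k ≅ ker(∂_k) / im(∂_{k+1}) we obtain:

  H_0: rank C_0 − rank ∂_1 = 5 − 4 = 1, and the invariant factors of ∂_1 are all 1, so H_0 ≅ Z.
  H_1: rank ker ∂_1 − rank ∂_2 = (5 − 4) − 0 = 1, and there is no ∂_2, so H_1 ≅ Z.

As a check, the Euler characteristic is 5 − 5 = 0, which agrees with 1 − 1 = 0.
(K is a triangulation of the circle S^1.)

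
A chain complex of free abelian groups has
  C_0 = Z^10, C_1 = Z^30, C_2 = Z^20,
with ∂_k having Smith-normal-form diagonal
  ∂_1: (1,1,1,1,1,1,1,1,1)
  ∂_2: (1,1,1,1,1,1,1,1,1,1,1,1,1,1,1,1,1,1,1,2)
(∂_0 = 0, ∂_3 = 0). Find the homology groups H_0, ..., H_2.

H_0 = Z,  H_1 = Z ⊕ Z/2Z,  H_2 = 0.

H_0: b_0 = 10 − 0 − 9 = 1; torsion from ∂_1 factors > 1: none. So H_0 = Z.
H_1: b_1 = 30 − 9 − 20 = 1; torsion from ∂_2 factors > 1: [2]. So H_1 = Z ⊕ Z/2Z.
H_2: b_2 = 20 − 20 − 0 = 0; torsion from ∂_3 factors > 1: none. So H_2 = 0.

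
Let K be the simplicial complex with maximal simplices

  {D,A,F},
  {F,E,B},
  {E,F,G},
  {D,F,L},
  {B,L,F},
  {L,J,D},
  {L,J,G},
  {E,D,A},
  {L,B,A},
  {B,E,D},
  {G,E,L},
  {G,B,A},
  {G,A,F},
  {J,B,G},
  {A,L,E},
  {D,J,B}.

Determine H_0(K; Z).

H_0 ≅ Z.

Fix the vertex order A < B < D < E < F < G < J < L and write every simplex with vertices in increasing order. Then dim K = 2 and the simplices of K are:

  0-simplices (8): A, B, D, E, F, G, J, L
  1-simplices (24): AB, AD, AE, AF, AG, AL, BD, BE, BF, BG, BJ, BL, DE, DF, DJ, DL, EF, EG, EL, FG, FL, GJ, GL, JL
  2-simplices (16): ABG, ABL, ADE, ADF, AEL, AFG, BDE, BDJ, BEF, BFL, BGJ, DFL, DJL, EFG, EGL, GJL

so the chain groups are C_0 ≅ Z^8, C_1 ≅ Z^24, C_2 ≅ Z^16.

The boundary map ∂_1: C_1 → C_0 is given by ∂[p,q] = [q] − [p]. For instance
  ∂DE = E − D.
As a 8×24 matrix over Z this has rank 7, with invariant factors (1,1,1,1,1,1,1).

Boundary ∂_2: C_2 → C_1 sends each 2-simplex [p,q,r] to [q,r] − [p,r] + [p,q]. For instance
  ∂EFG = FG − EG + EF,
  ∂GJL = JL − GL + GJ.
The 24×16 boundary matrix has rank 15 and Smith normal form diag(1,1,1,1,1,1,1,1,1,1,1,1,1,1,1).

Computing H_k = (kernel of ∂_k) / (image of ∂_{k+1}):

  H_0: rank C_0 − rank ∂_1 = 8 − 7 = 1, and the invariant factors of ∂_1 are all 1, so H_0 = Z.

(K is a triangulation of the torus T^2.)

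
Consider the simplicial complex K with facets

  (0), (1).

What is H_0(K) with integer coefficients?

Take the total order 0 < 1 on the vertex set. Then K (dimension 0) consists of the simplices:

  0-simplices (2): [0], [1]

Hence C_0 ≅ Z^2.

Now H_k = ker ∂_k / im ∂_{k+1}, so:

  H_0: rank C_0 − rank ∂_1 = 2 − 0 = 2, and there is no ∂_1, so H_0 = Z^2.

H_0 ≅ Z^2.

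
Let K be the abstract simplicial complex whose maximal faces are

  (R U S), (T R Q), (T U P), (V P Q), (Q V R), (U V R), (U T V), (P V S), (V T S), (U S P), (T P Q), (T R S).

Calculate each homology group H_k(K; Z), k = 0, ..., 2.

K has 7 vertices, 18 edges, 12 triangles.
rank ∂_0 = 0, rank ∂_1 = 6 ⇒ b_0 = 7 − 0 − 6 = 1; all invariant factors of ∂_1 are 1 so no torsion. So H_0 ≅ Z.
rank ∂_1 = 6, rank ∂_2 = 12 ⇒ b_1 = 18 − 6 − 12 = 0; ∂_2 has invariant factor(s) [2] giving torsion. So H_1 ≅ Z/2.
rank ∂_2 = 12, rank ∂_3 = 0 ⇒ b_2 = 12 − 12 − 0 = 0. So H_2 ≅ 0.

H_0 ≅ Z,  H_1 ≅ Z/2,  H_2 = 0.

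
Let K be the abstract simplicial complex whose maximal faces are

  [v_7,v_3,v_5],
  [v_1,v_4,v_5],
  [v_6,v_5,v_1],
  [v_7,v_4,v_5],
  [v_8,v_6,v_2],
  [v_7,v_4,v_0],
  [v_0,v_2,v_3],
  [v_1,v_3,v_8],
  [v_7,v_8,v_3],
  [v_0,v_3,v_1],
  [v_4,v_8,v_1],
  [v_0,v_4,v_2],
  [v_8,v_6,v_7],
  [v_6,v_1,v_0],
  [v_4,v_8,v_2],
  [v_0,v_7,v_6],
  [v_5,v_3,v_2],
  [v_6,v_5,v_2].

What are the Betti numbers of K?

b_0 = 1, b_1 = 2, b_2 = 1.

We work with the vertex ordering v_0 < v_1 < v_2 < v_3 < v_4 < v_5 < v_6 < v_7 < v_8. The simplices of K, each written with vertices in increasing order, are:

  0-simplices (9): [v_0], [v_1], [v_2], [v_3], [v_4], [v_5], [v_6], [v_7], [v_8]
  1-simplices (27): (27 of them)
  2-simplices (18): (18 of them)

giving chain groups C_0 ≅ Z^9, C_1 ≅ Z^27, C_2 ≅ Z^18.

Boundary ∂_1: C_1 → C_0 maps an edge to its endpoints' difference, ∂[p,q] = q − p. For instance
  ∂[v_1,v_8] = [v_8] − [v_1].
The 9×27 boundary matrix has rank 8 and Smith normal form diag(1,1,1,1,1,1,1,1).

The boundary map ∂_2: C_2 → C_1 sends each 2-simplex [p,q,r] to [q,r] − [p,r] + [p,q]. For instance
  ∂[v_1,v_4,v_5] = [v_4,v_5] − [v_1,v_5] + [v_1,v_4],
  ∂[v_3,v_7,v_8] = [v_7,v_8] − [v_3,v_8] + [v_3,v_7].
As a 27×18 matrix over Z this has rank 17, with invariant factors (1,1,1,1,1,1,1,1,1,1,1,1,1,1,1,1,1).

Computing H_k = (kernel of ∂_k) / (image of ∂_{k+1}):

  H_0: rank C_0 − rank ∂_1 = 9 − 8 = 1, and the invariant factors of ∂_1 are all 1, so H_0 ≅ Z.
  H_1: rank ker ∂_1 − rank ∂_2 = (27 − 8) − 17 = 2, and the invariant factors of ∂_2 are all 1, so H_1 ≅ Z^2.
  H_2: rank ker ∂_2 − rank ∂_3 = (18 − 17) − 0 = 1, and there is no ∂_3, so H_2 ≅ Z.

As a check, the Euler characteristic is 9 − 27 + 18 = 0, which agrees with 1 − 2 + 1 = 0.

Hence the Betti numbers are b_0 = 1, b_1 = 2, b_2 = 1.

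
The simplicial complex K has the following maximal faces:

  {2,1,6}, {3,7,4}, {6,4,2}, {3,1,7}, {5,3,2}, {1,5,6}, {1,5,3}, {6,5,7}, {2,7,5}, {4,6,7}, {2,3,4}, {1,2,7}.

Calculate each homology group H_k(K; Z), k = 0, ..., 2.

H_0 = Z,  H_1 = Z/2,  H_2 = 0.

We work with the vertex ordering 1 < 2 < 3 < 4 < 5 < 6 < 7. The simplices of K, each written with vertices in increasing order, are:

  0-simplices (7): [1], [2], [3], [4], [5], [6], [7]
  1-simplices (18): [1,2], [1,3], [1,5], [1,6], [1,7], [2,3], [2,4], [2,5], [2,6], [2,7], [3,4], [3,5], [3,7], [4,6], [4,7], [5,6], [5,7], [6,7]
  2-simplices (12): [1,2,6], [1,2,7], [1,3,5], [1,3,7], [1,5,6], [2,3,4], [2,3,5], [2,4,6], [2,5,7], [3,4,7], [4,6,7], [5,6,7]

so the chain groups are C_0 ≅ Z^7, C_1 ≅ Z^18, C_2 ≅ Z^12.

Boundary ∂_1: C_1 → C_0 is given by ∂[p,q] = [q] − [p]. For instance
  ∂[1,5] = [5] − [1].
The resulting 7×18 matrix has rank 6, and its Smith normal form has invariant factors (1,1,1,1,1,1).

Boundary ∂_2: C_2 → C_1 maps a triangle to the signed sum of its edges. For instance
  ∂[2,3,4] = [3,4] − [2,4] + [2,3],
  ∂[2,5,7] = [5,7] − [2,7] + [2,5].
As a 18×12 matrix over Z this has rank 12, with invariant factors (1,1,1,1,1,1,1,1,1,1,1,2).

Reading off H_k = ker ∂_k / im ∂_{k+1}:

  H_0: rank C_0 − rank ∂_1 = 7 − 6 = 1, and the invariant factors of ∂_1 are all 1, so H_0 ≅ Z.
  H_1: rank ker ∂_1 − rank ∂_2 = (18 − 6) − 12 = 0, and ∂_2 has invariant factor 2 > 1, so H_1 ≅ Z/2.
  H_2: rank ker ∂_2 − rank ∂_3 = (12 − 12) − 0 = 0, and there is no ∂_3, so H_2 ≅ 0.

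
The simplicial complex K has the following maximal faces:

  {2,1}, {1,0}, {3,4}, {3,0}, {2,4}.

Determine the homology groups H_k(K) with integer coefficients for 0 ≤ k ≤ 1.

H_0 ≅ Z,  H_1 ≅ Z.

Take the total order 0 < 1 < 2 < 3 < 4 on the vertex set. Then K (dimension 1) consists of the simplices:

  0-simplices (5): [0], [1], [2], [3], [4]
  1-simplices (5): [0,1], [0,3], [1,2], [2,4], [3,4]

so the chain groups are C_0 ≅ Z^5, C_1 ≅ Z^5.

The boundary map ∂_1: C_1 → C_0 sends each edge [p,q] (with p < q) to q − p.
This gives a 5×5 integer matrix of rank 4; reducing to Smith normal form yields diagonal entries (1,1,1,1).

From H_k ≅ ker(∂_k) / im(∂_{k+1}) we obtain:

  H_0: rank C_0 − rank ∂_1 = 5 − 4 = 1, and the invariant factors of ∂_1 are all 1, so H_0 = Z.
  H_1: rank ker ∂_1 − rank ∂_2 = (5 − 4) − 0 = 1, and there is no ∂_2, so H_1 = Z.

(K is a triangulation of the circle S^1.)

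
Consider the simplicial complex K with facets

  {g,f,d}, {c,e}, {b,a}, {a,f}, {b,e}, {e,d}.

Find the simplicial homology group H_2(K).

H_2 ≅ 0.

Order the vertices as a < b < c < d < e < f < g. Listing each simplex with vertices in this order, K has dimension 2 with simplices:

  0-simplices (7): a, b, c, d, e, f, g
  1-simplices (8): ab, af, be, ce, de, df, dg, fg
  2-simplices (1): dfg

Hence C_0 ≅ Z^7, C_1 ≅ Z^8, C_2 ≅ Z^1.

∂_1: C_1 → C_0 is given by ∂[p,q] = [q] − [p]. For instance
  ∂be = e − b.
As a 7×8 matrix over Z this has rank 6, with invariant factors (1,1,1,1,1,1).

∂_2: C_2 → C_1 sends each 2-simplex [p,q,r] to [q,r] − [p,r] + [p,q]. For instance
  ∂dfg = fg − dg + df.
This gives a 8×1 integer matrix of rank 1; reducing to Smith normal form yields diagonal entries (1).

Now H_k = ker ∂_k / im ∂_{k+1}, so:

  H_2: rank ker ∂_2 − rank ∂_3 = (1 − 1) − 0 = 0, and there is no ∂_3, so H_2 = 0.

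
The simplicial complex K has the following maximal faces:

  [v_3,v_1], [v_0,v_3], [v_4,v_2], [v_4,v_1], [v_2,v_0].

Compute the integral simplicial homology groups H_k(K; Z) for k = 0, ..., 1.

Order the vertices as v_0 < v_1 < v_2 < v_3 < v_4. Listing each simplex with vertices in this order, K has dimension 1 with simplices:

  0-simplices (5): [v_0], [v_1], [v_2], [v_3], [v_4]
  1-simplices (5): [v_0,v_2], [v_0,v_3], [v_1,v_3], [v_1,v_4], [v_2,v_4]

giving chain groups C_0 ≅ Z^5, C_1 ≅ Z^5.

The boundary map ∂_1: C_1 → C_0 sends each edge [p,q] (with p < q) to q − p. For instance
  ∂[v_0,v_2] = [v_2] − [v_0].
The 5×5 boundary matrix has rank 4 and Smith normal form diag(1,1,1,1).

Computing H_k = (kernel of ∂_k) / (image of ∂_{k+1}):

  H_0: rank C_0 − rank ∂_1 = 5 − 4 = 1, and the invariant factors of ∂_1 are all 1, so H_0 = Z.
  H_1: rank ker ∂_1 − rank ∂_2 = (5 − 4) − 0 = 1, and there is no ∂_2, so H_1 = Z.

As a check, the Euler characteristic is 5 − 5 = 0, which agrees with 1 − 1 = 0.

H_0 ≅ Z,  H_1 ≅ Z.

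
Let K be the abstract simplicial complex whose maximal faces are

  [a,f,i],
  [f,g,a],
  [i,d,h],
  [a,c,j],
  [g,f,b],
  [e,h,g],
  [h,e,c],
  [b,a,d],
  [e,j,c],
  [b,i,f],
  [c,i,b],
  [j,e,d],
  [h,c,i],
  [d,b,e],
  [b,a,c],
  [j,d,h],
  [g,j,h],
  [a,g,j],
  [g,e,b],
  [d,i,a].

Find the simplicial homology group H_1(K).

K has 10 vertices, 30 edges, 20 triangles.
rank ∂_1 = 9, rank ∂_2 = 20 ⇒ b_1 = 30 − 9 − 20 = 1; ∂_2 has invariant factor(s) [2] giving torsion. So H_1 ≅ Z ⊕ Z/2Z.

H_1 = Z ⊕ Z/2Z.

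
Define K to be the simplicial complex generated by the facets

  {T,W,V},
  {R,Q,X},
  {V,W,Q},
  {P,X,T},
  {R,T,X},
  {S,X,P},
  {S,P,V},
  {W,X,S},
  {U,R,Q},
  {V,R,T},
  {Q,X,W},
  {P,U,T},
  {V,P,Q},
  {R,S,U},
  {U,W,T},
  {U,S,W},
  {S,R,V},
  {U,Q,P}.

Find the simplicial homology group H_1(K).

H_1 ≅ Z^2.

Fix the vertex order P < Q < R < S < T < U < V < W < X and write every simplex with vertices in increasing order. Then dim K = 2 and the simplices of K are:

  0-simplices (9): P, Q, R, S, T, U, V, W, X
  1-simplices (27): PQ, PS, PT, PU, PV, PX, QR, QU, QV, QW, QX, RS, RT, RU, RV, RX, SU, SV, SW, SX, TU, TV, TW, TX, UW, VW, WX
  2-simplices (18): PQU, PQV, PSV, PSX, PTU, PTX, QRU, QRX, QVW, QWX, RSU, RSV, RTV, RTX, SUW, SWX, TUW, TVW

so the chain groups are C_0 ≅ Z^9, C_1 ≅ Z^27, C_2 ≅ Z^18.

The boundary map ∂_1: C_1 → C_0 sends each edge [p,q] (with p < q) to q − p.
As a 9×27 matrix over Z this has rank 8, with invariant factors (1,1,1,1,1,1,1,1).

∂_2: C_2 → C_1 sends each 2-simplex [p,q,r] to [q,r] − [p,r] + [p,q]. For instance
  ∂RSV = SV − RV + RS,
  ∂TVW = VW − TW + TV.
This gives a 27×18 integer matrix of rank 17; reducing to Smith normal form yields diagonal entries (1,1,1,1,1,1,1,1,1,1,1,1,1,1,1,1,1).

Reading off H_k = ker ∂_k / im ∂_{k+1}:

  H_1: rank ker ∂_1 − rank ∂_2 = (27 − 8) − 17 = 2, and the invariant factors of ∂_2 are all 1, so H_1 ≅ Z^2.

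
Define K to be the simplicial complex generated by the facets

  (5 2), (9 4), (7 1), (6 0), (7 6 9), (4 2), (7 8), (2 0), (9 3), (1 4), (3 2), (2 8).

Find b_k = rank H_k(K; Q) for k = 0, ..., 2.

b_0 = 1, b_1 = 4, b_2 = 0.

We work with the vertex ordering 0 < 1 < 2 < 3 < 4 < 5 < 6 < 7 < 8 < 9. The simplices of K, each written with vertices in increasing order, are:

  0-simplices (10): [0], [1], [2], [3], [4], [5], [6], [7], [8], [9]
  1-simplices (14): [0,2], [0,6], [1,4], [1,7], [2,3], [2,4], [2,5], [2,8], [3,9], [4,9], [6,7], [6,9], [7,8], [7,9]
  2-simplices (1): [6,7,9]

giving chain groups C_0 ≅ Z^10, C_1 ≅ Z^14, C_2 ≅ Z^1.

Boundary ∂_1: C_1 → C_0 sends each edge [p,q] (with p < q) to q − p. For instance
  ∂[4,9] = [9] − [4].
The resulting 10×14 matrix has rank 9, and its Smith normal form has invariant factors (1,1,1,1,1,1,1,1,1).

The boundary map ∂_2: C_2 → C_1 sends each 2-simplex [p,q,r] to [q,r] − [p,r] + [p,q]. For instance
  ∂[6,7,9] = [7,9] − [6,9] + [6,7].
As a 14×1 matrix over Z this has rank 1, with invariant factors (1).

From H_k ≅ ker(∂_k) / im(∂_{k+1}) we obtain:

  H_0: rank C_0 − rank ∂_1 = 10 − 9 = 1, and the invariant factors of ∂_1 are all 1, so H_0 = Z.
  H_1: rank ker ∂_1 − rank ∂_2 = (14 − 9) − 1 = 4, and the invariant factors of ∂_2 are all 1, so H_1 = Z^4.
  H_2: rank ker ∂_2 − rank ∂_3 = (1 − 1) − 0 = 0, and there is no ∂_3, so H_2 = 0.

Hence the Betti numbers are b_0 = 1, b_1 = 4, b_2 = 0.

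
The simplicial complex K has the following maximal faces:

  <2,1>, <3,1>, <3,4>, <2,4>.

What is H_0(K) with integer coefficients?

Fix the vertex order 1 < 2 < 3 < 4 and write every simplex with vertices in increasing order. Then dim K = 1 and the simplices of K are:

  0-simplices (4): [1], [2], [3], [4]
  1-simplices (4): [1,2], [1,3], [2,4], [3,4]

so the chain groups are C_0 ≅ Z^4, C_1 ≅ Z^4.

∂_1: C_1 → C_0 sends each edge [p,q] (with p < q) to q − p. For instance
  ∂[1,3] = [3] − [1].
The 4×4 boundary matrix has rank 3 and Smith normal form diag(1,1,1).

Computing H_k = (kernel of ∂_k) / (image of ∂_{k+1}):

  H_0: rank C_0 − rank ∂_1 = 4 − 3 = 1, and the invariant factors of ∂_1 are all 1, so H_0 = Z.

(K is a triangulation of the circle S^1.)

H_0 ≅ Z.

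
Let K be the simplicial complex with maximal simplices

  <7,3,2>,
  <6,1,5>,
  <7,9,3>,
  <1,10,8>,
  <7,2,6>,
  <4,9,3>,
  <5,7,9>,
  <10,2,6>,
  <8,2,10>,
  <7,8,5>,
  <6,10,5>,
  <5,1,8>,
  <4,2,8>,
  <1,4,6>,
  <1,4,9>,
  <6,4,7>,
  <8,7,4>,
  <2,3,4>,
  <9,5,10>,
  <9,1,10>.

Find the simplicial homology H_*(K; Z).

Take the total order 1 < 2 < 3 < 4 < 5 < 6 < 7 < 8 < 9 < 10 on the vertex set. Then K (dimension 2) consists of the simplices:

  0-simplices (10): [1], [2], [3], [4], [5], [6], [7], [8], [9], [10]
  1-simplices (30): (30 of them)
  2-simplices (20): (20 of them)

giving chain groups C_0 ≅ Z^10, C_1 ≅ Z^30, C_2 ≅ Z^20.

Boundary ∂_1: C_1 → C_0 is given by ∂[p,q] = [q] − [p]. For instance
  ∂[2,3] = [3] − [2].
The 10×30 boundary matrix has rank 9 and Smith normal form diag(1,1,1,1,1,1,1,1,1).

∂_2: C_2 → C_1 sends each 2-simplex [p,q,r] to [q,r] − [p,r] + [p,q]. For instance
  ∂[1,4,6] = [4,6] − [1,6] + [1,4],
  ∂[5,6,10] = [6,10] − [5,10] + [5,6].
The 30×20 boundary matrix has rank 20 and Smith normal form diag(1,1,1,1,1,1,1,1,1,1,1,1,1,1,1,1,1,1,1,2).

From H_k ≅ ker(∂_k) / im(∂_{k+1}) we obtain:

  H_0: rank C_0 − rank ∂_1 = 10 − 9 = 1, and the invariant factors of ∂_1 are all 1, so H_0 = Z.
  H_1: rank ker ∂_1 − rank ∂_2 = (30 − 9) − 20 = 1, and ∂_2 has invariant factor 2 > 1, so H_1 = Z × Z/2.
  H_2: rank ker ∂_2 − rank ∂_3 = (20 − 20) − 0 = 0, and there is no ∂_3, so H_2 = 0.

H_0 = Z,  H_1 = Z × Z/2,  H_2 = 0.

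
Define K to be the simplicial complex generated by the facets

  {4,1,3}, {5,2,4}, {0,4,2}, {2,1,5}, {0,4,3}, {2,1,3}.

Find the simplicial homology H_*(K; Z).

Order the vertices as 0 < 1 < 2 < 3 < 4 < 5. Listing each simplex with vertices in this order, K has dimension 2 with simplices:

  0-simplices (6): [0], [1], [2], [3], [4], [5]
  1-simplices (12): [0,2], [0,3], [0,4], [1,2], [1,3], [1,4], [1,5], [2,3], [2,4], [2,5], [3,4], [4,5]
  2-simplices (6): [0,2,4], [0,3,4], [1,2,3], [1,2,5], [1,3,4], [2,4,5]

Hence C_0 ≅ Z^6, C_1 ≅ Z^12, C_2 ≅ Z^6.

∂_1: C_1 → C_0 is given by ∂[p,q] = [q] − [p].
As a 6×12 matrix over Z this has rank 5, with invariant factors (1,1,1,1,1).

The boundary map ∂_2: C_2 → C_1 maps a triangle to the signed sum of its edges. For instance
  ∂[0,3,4] = [3,4] − [0,4] + [0,3],
  ∂[0,2,4] = [2,4] − [0,4] + [0,2].
As a 12×6 matrix over Z this has rank 6, with invariant factors (1,1,1,1,1,1).

Now H_k = ker ∂_k / im ∂_{k+1}, so:

  H_0: rank C_0 − rank ∂_1 = 6 − 5 = 1, and the invariant factors of ∂_1 are all 1, so H_0 = Z.
  H_1: rank ker ∂_1 − rank ∂_2 = (12 − 5) − 6 = 1, and the invariant factors of ∂_2 are all 1, so H_1 = Z.
  H_2: rank ker ∂_2 − rank ∂_3 = (6 − 6) − 0 = 0, and there is no ∂_3, so H_2 = 0.

As a check, the Euler characteristic is 6 − 12 + 6 = 0, which agrees with 1 − 1 + 0 = 0.

H_0 ≅ Z,  H_1 ≅ Z,  H_2 = 0.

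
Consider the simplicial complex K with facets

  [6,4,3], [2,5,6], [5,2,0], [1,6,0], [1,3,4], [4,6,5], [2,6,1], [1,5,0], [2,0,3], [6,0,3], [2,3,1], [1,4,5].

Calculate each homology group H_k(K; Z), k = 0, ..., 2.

H_0 = Z,  H_1 = Z_2,  H_2 = 0.

Order the vertices as 0 < 1 < 2 < 3 < 4 < 5 < 6. Listing each simplex with vertices in this order, K has dimension 2 with simplices:

  0-simplices (7): [0], [1], [2], [3], [4], [5], [6]
  1-simplices (18): [0,1], [0,2], [0,3], [0,5], [0,6], [1,2], [1,3], [1,4], [1,5], [1,6], [2,3], [2,5], [2,6], [3,4], [3,6], [4,5], [4,6], [5,6]
  2-simplices (12): [0,1,5], [0,1,6], [0,2,3], [0,2,5], [0,3,6], [1,2,3], [1,2,6], [1,3,4], [1,4,5], [2,5,6], [3,4,6], [4,5,6]

giving chain groups C_0 ≅ Z^7, C_1 ≅ Z^18, C_2 ≅ Z^12.

∂_1: C_1 → C_0 sends each edge [p,q] (with p < q) to q − p. For instance
  ∂[3,6] = [6] − [3].
The 7×18 boundary matrix has rank 6 and Smith normal form diag(1,1,1,1,1,1).

Boundary ∂_2: C_2 → C_1 sends each 2-simplex [p,q,r] to [q,r] − [p,r] + [p,q]. For instance
  ∂[2,5,6] = [5,6] − [2,6] + [2,5],
  ∂[0,1,5] = [1,5] − [0,5] + [0,1].
This gives a 18×12 integer matrix of rank 12; reducing to Smith normal form yields diagonal entries (1,1,1,1,1,1,1,1,1,1,1,2).

From H_k ≅ ker(∂_k) / im(∂_{k+1}) we obtain:

  H_0: rank C_0 − rank ∂_1 = 7 − 6 = 1, and the invariant factors of ∂_1 are all 1, so H_0 ≅ Z.
  H_1: rank ker ∂_1 − rank ∂_2 = (18 − 6) − 12 = 0, and ∂_2 has invariant factor 2 > 1, so H_1 ≅ Z_2.
  H_2: rank ker ∂_2 − rank ∂_3 = (12 − 12) − 0 = 0, and there is no ∂_3, so H_2 ≅ 0.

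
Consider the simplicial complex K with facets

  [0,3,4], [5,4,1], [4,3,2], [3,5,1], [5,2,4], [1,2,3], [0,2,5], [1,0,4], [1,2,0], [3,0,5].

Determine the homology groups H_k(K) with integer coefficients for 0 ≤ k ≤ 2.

Fix the vertex order 0 < 1 < 2 < 3 < 4 < 5 and write every simplex with vertices in increasing order. Then dim K = 2 and the simplices of K are:

  0-simplices (6): [0], [1], [2], [3], [4], [5]
  1-simplices (15): [0,1], [0,2], [0,3], [0,4], [0,5], [1,2], [1,3], [1,4], [1,5], [2,3], [2,4], [2,5], [3,4], [3,5], [4,5]
  2-simplices (10): [0,1,2], [0,1,4], [0,2,5], [0,3,4], [0,3,5], [1,2,3], [1,3,5], [1,4,5], [2,3,4], [2,4,5]

Hence C_0 ≅ Z^6, C_1 ≅ Z^15, C_2 ≅ Z^10.

Boundary ∂_1: C_1 → C_0 sends each edge [p,q] (with p < q) to q − p. For instance
  ∂[0,2] = [2] − [0].
This gives a 6×15 integer matrix of rank 5; reducing to Smith normal form yields diagonal entries (1,1,1,1,1).

The boundary map ∂_2: C_2 → C_1 acts by ∂[p,q,r] = [q,r] − [p,r] + [p,q]. For instance
  ∂[0,3,5] = [3,5] − [0,5] + [0,3],
  ∂[1,3,5] = [3,5] − [1,5] + [1,3].
This gives a 15×10 integer matrix of rank 10; reducing to Smith normal form yields diagonal entries (1,1,1,1,1,1,1,1,1,2).

Computing H_k = (kernel of ∂_k) / (image of ∂_{k+1}):

  H_0: rank C_0 − rank ∂_1 = 6 − 5 = 1, and the invariant factors of ∂_1 are all 1, so H_0 = Z.
  H_1: rank ker ∂_1 − rank ∂_2 = (15 − 5) − 10 = 0, and ∂_2 has invariant factor 2 > 1, so H_1 = Z/2.
  H_2: rank ker ∂_2 − rank ∂_3 = (10 − 10) − 0 = 0, and there is no ∂_3, so H_2 = 0.

H_0 = Z,  H_1 = Z/2,  H_2 = 0.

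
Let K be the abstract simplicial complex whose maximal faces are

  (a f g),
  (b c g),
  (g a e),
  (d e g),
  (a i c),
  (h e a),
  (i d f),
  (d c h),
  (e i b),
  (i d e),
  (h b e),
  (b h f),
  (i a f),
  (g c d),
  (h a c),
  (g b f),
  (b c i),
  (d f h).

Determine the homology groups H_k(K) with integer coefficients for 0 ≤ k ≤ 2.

H_0 ≅ Z,  H_1 ≅ Z^2,  H_2 ≅ Z.

We work with the vertex ordering a < b < c < d < e < f < g < h < i. The simplices of K, each written with vertices in increasing order, are:

  0-simplices (9): a, b, c, d, e, f, g, h, i
  1-simplices (27): ac, ae, af, ag, ah, ai, bc, be, bf, bg, bh, bi, cd, cg, ch, ci, de, df, dg, dh, di, eg, eh, ei, fg, fh, fi
  2-simplices (18): ach, aci, aeg, aeh, afg, afi, bcg, bci, beh, bei, bfg, bfh, cdg, cdh, deg, dei, dfh, dfi

giving chain groups C_0 ≅ Z^9, C_1 ≅ Z^27, C_2 ≅ Z^18.

∂_1: C_1 → C_0 is given by ∂[p,q] = [q] − [p]. For instance
  ∂bh = h − b.
The 9×27 boundary matrix has rank 8 and Smith normal form diag(1,1,1,1,1,1,1,1).

∂_2: C_2 → C_1 acts by ∂[p,q,r] = [q,r] − [p,r] + [p,q]. For instance
  ∂ach = ch − ah + ac,
  ∂beh = eh − bh + be.
The 27×18 boundary matrix has rank 17 and Smith normal form diag(1,1,1,1,1,1,1,1,1,1,1,1,1,1,1,1,1).

Computing H_k = (kernel of ∂_k) / (image of ∂_{k+1}):

  H_0: rank C_0 − rank ∂_1 = 9 − 8 = 1, and the invariant factors of ∂_1 are all 1, so H_0 = Z.
  H_1: rank ker ∂_1 − rank ∂_2 = (27 − 8) − 17 = 2, and the invariant factors of ∂_2 are all 1, so H_1 = Z^2.
  H_2: rank ker ∂_2 − rank ∂_3 = (18 − 17) − 0 = 1, and there is no ∂_3, so H_2 = Z.

As a check, the Euler characteristic is 9 − 27 + 18 = 0, which agrees with 1 − 2 + 1 = 0.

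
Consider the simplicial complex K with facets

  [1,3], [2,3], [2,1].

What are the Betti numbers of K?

We work with the vertex ordering 1 < 2 < 3. The simplices of K, each written with vertices in increasing order, are:

  0-simplices (3): [1], [2], [3]
  1-simplices (3): [1,2], [1,3], [2,3]

so the chain groups are C_0 ≅ Z^3, C_1 ≅ Z^3.

∂_1: C_1 → C_0 is given by ∂[p,q] = [q] − [p]. For instance
  ∂[2,3] = [3] − [2].
The 3×3 boundary matrix has rank 2 and Smith normal form diag(1,1).

Computing H_k = (kernel of ∂_k) / (image of ∂_{k+1}):

  H_0: rank C_0 − rank ∂_1 = 3 − 2 = 1, and the invariant factors of ∂_1 are all 1, so H_0 = Z.
  H_1: rank ker ∂_1 − rank ∂_2 = (3 − 2) − 0 = 1, and there is no ∂_2, so H_1 = Z.

Hence the Betti numbers are b_0 = 1, b_1 = 1.

b_0 = 1, b_1 = 1.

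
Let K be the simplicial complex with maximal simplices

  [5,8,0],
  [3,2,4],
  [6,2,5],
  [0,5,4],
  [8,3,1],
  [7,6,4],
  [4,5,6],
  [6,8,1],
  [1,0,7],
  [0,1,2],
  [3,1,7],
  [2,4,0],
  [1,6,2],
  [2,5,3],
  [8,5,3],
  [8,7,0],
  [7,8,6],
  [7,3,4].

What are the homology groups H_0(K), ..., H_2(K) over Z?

We work with the vertex ordering 0 < 1 < 2 < 3 < 4 < 5 < 6 < 7 < 8. The simplices of K, each written with vertices in increasing order, are:

  0-simplices (9): [0], [1], [2], [3], [4], [5], [6], [7], [8]
  1-simplices (27): (27 of them)
  2-simplices (18): [0,1,2], [0,1,7], [0,2,4], [0,4,5], [0,5,8], [0,7,8], [1,2,6], [1,3,7], [1,3,8], [1,6,8], [2,3,4], [2,3,5], [2,5,6], [3,4,7], [3,5,8], [4,5,6], [4,6,7], [6,7,8]

Hence C_0 ≅ Z^9, C_1 ≅ Z^27, C_2 ≅ Z^18.

∂_1: C_1 → C_0 is given by ∂[p,q] = [q] − [p]. For instance
  ∂[5,6] = [6] − [5].
The 9×27 boundary matrix has rank 8 and Smith normal form diag(1,1,1,1,1,1,1,1).

The boundary map ∂_2: C_2 → C_1 acts by ∂[p,q,r] = [q,r] − [p,r] + [p,q]. For instance
  ∂[4,6,7] = [6,7] − [4,7] + [4,6],
  ∂[4,5,6] = [5,6] − [4,6] + [4,5].
The 27×18 boundary matrix has rank 18 and Smith normal form diag(1,1,1,1,1,1,1,1,1,1,1,1,1,1,1,1,1,2).

Reading off H_k = ker ∂_k / im ∂_{k+1}:

  H_0: rank C_0 − rank ∂_1 = 9 − 8 = 1, and the invariant factors of ∂_1 are all 1, so H_0 ≅ Z.
  H_1: rank ker ∂_1 − rank ∂_2 = (27 − 8) − 18 = 1, and ∂_2 has invariant factor 2 > 1, so H_1 ≅ Z ⊕ Z/2Z.
  H_2: rank ker ∂_2 − rank ∂_3 = (18 − 18) − 0 = 0, and there is no ∂_3, so H_2 ≅ 0.

H_0 = Z,  H_1 = Z ⊕ Z/2Z,  H_2 = 0.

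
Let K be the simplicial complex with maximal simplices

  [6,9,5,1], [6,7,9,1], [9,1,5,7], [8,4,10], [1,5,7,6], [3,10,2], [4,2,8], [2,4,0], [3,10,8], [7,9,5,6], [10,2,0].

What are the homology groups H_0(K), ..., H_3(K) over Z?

We work with the vertex ordering 0 < 1 < 2 < 3 < 4 < 5 < 6 < 7 < 8 < 9 < 10. The simplices of K, each written with vertices in increasing order, are:

  0-simplices (11): [0], [1], [2], [3], [4], [5], [6], [7], [8], [9], [10]
  1-simplices (22): [0,2], [0,4], [0,10], [1,5], [1,6], [1,7], [1,9], [2,3], [2,4], [2,8], [2,10], [3,8], [3,10], [4,8], [4,10], [5,6], [5,7], [5,9], [6,7], [6,9], [7,9], [8,10]
  2-simplices (16): [0,2,4], [0,2,10], [1,5,6], [1,5,7], [1,5,9], [1,6,7], [1,6,9], [1,7,9], [2,3,10], [2,4,8], [3,8,10], [4,8,10], [5,6,7], [5,6,9], [5,7,9], [6,7,9]
  3-simplices (5): [1,5,6,7], [1,5,6,9], [1,5,7,9], [1,6,7,9], [5,6,7,9]

Hence C_0 ≅ Z^11, C_1 ≅ Z^22, C_2 ≅ Z^16, C_3 ≅ Z^5.

The boundary map ∂_1: C_1 → C_0 is given by ∂[p,q] = [q] − [p].
This gives a 11×22 integer matrix of rank 9; reducing to Smith normal form yields diagonal entries (1,1,1,1,1,1,1,1,1).

∂_2: C_2 → C_1 sends each 2-simplex [p,q,r] to [q,r] − [p,r] + [p,q]. For instance
  ∂[1,6,9] = [6,9] − [1,9] + [1,6],
  ∂[2,4,8] = [4,8] − [2,8] + [2,4].
As a 22×16 matrix over Z this has rank 12, with invariant factors (1,1,1,1,1,1,1,1,1,1,1,1).

Boundary ∂_3: C_3 → C_2 sends each 3-simplex σ to the alternating sum Σ_i (−1)^i (σ with its i-th vertex removed). For instance
  ∂[1,5,7,9] = [5,7,9] − [1,7,9] + [1,5,9] − [1,5,7],
  ∂[1,5,6,7] = [5,6,7] − [1,6,7] + [1,5,7] − [1,5,6].
The resulting 16×5 matrix has rank 4, and its Smith normal form has invariant factors (1,1,1,1).

Now H_k = ker ∂_k / im ∂_{k+1}, so:

  H_0: rank C_0 − rank ∂_1 = 11 − 9 = 2, and the invariant factors of ∂_1 are all 1, so H_0 ≅ Z^2.
  H_1: rank ker ∂_1 − rank ∂_2 = (22 − 9) − 12 = 1, and the invariant factors of ∂_2 are all 1, so H_1 ≅ Z.
  H_2: rank ker ∂_2 − rank ∂_3 = (16 − 12) − 4 = 0, and the invariant factors of ∂_3 are all 1, so H_2 ≅ 0.
  H_3: rank ker ∂_3 − rank ∂_4 = (5 − 4) − 0 = 1, and there is no ∂_4, so H_3 ≅ Z.

H_0 ≅ Z^2,  H_1 ≅ Z,  H_2 = 0,  H_3 ≅ Z.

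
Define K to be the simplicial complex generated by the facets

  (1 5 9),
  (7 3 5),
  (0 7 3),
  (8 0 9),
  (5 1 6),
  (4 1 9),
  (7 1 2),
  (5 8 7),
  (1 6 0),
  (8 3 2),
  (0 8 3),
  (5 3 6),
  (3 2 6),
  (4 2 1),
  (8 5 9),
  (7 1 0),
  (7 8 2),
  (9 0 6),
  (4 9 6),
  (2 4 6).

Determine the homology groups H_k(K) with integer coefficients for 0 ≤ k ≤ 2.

H_0 ≅ Z,  H_1 ≅ Z ⊕ Z/2,  H_2 = 0.

Order the vertices as 0 < 1 < 2 < 3 < 4 < 5 < 6 < 7 < 8 < 9. Listing each simplex with vertices in this order, K has dimension 2 with simplices:

  0-simplices (10): [0], [1], [2], [3], [4], [5], [6], [7], [8], [9]
  1-simplices (30): (30 of them)
  2-simplices (20): (20 of them)

so the chain groups are C_0 ≅ Z^10, C_1 ≅ Z^30, C_2 ≅ Z^20.

∂_1: C_1 → C_0 maps an edge to its endpoints' difference, ∂[p,q] = q − p. For instance
  ∂[7,8] = [8] − [7].
This gives a 10×30 integer matrix of rank 9; reducing to Smith normal form yields diagonal entries (1,1,1,1,1,1,1,1,1).

∂_2: C_2 → C_1 maps a triangle to the signed sum of its edges. For instance
  ∂[2,3,8] = [3,8] − [2,8] + [2,3],
  ∂[4,6,9] = [6,9] − [4,9] + [4,6].
The 30×20 boundary matrix has rank 20 and Smith normal form diag(1,1,1,1,1,1,1,1,1,1,1,1,1,1,1,1,1,1,1,2).

Computing H_k = (kernel of ∂_k) / (image of ∂_{k+1}):

  H_0: rank C_0 − rank ∂_1 = 10 − 9 = 1, and the invariant factors of ∂_1 are all 1, so H_0 ≅ Z.
  H_1: rank ker ∂_1 − rank ∂_2 = (30 − 9) − 20 = 1, and ∂_2 has invariant factor 2 > 1, so H_1 ≅ Z ⊕ Z/2.
  H_2: rank ker ∂_2 − rank ∂_3 = (20 − 20) − 0 = 0, and there is no ∂_3, so H_2 ≅ 0.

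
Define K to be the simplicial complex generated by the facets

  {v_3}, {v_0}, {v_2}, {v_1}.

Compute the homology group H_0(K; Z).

H_0 = Z^4.

Order the vertices as v_0 < v_1 < v_2 < v_3. Listing each simplex with vertices in this order, K has dimension 0 with simplices:

  0-simplices (4): [v_0], [v_1], [v_2], [v_3]

giving chain groups C_0 ≅ Z^4.

Computing H_k = (kernel of ∂_k) / (image of ∂_{k+1}):

  H_0: rank C_0 − rank ∂_1 = 4 − 0 = 4, and there is no ∂_1, so H_0 ≅ Z^4.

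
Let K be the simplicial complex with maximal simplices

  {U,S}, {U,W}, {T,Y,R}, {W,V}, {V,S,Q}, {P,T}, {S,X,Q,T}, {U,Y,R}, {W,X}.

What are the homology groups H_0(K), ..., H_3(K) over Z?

Take the total order P < Q < R < S < T < U < V < W < X < Y on the vertex set. Then K (dimension 3) consists of the simplices:

  0-simplices (10): P, Q, R, S, T, U, V, W, X, Y
  1-simplices (18): PT, QS, QT, QV, QX, RT, RU, RY, ST, SU, SV, SX, TX, TY, UW, UY, VW, WX
  2-simplices (7): QST, QSV, QSX, QTX, RTY, RUY, STX
  3-simplices (1): QSTX

giving chain groups C_0 ≅ Z^10, C_1 ≅ Z^18, C_2 ≅ Z^7, C_3 ≅ Z^1.

∂_1: C_1 → C_0 maps an edge to its endpoints' difference, ∂[p,q] = q − p.
This gives a 10×18 integer matrix of rank 9; reducing to Smith normal form yields diagonal entries (1,1,1,1,1,1,1,1,1).

∂_2: C_2 → C_1 maps a triangle to the signed sum of its edges. For instance
  ∂QTX = TX − QX + QT,
  ∂QST = ST − QT + QS.
As a 18×7 matrix over Z this has rank 6, with invariant factors (1,1,1,1,1,1).

∂_3: C_3 → C_2 sends each 3-simplex σ to the alternating sum Σ_i (−1)^i (σ with its i-th vertex removed). For instance
  ∂QSTX = STX − QTX + QSX − QST.
The 7×1 boundary matrix has rank 1 and Smith normal form diag(1).

Reading off H_k = ker ∂_k / im ∂_{k+1}:

  H_0: rank C_0 − rank ∂_1 = 10 − 9 = 1, and the invariant factors of ∂_1 are all 1, so H_0 ≅ Z.
  H_1: rank ker ∂_1 − rank ∂_2 = (18 − 9) − 6 = 3, and the invariant factors of ∂_2 are all 1, so H_1 ≅ Z^3.
  H_2: rank ker ∂_2 − rank ∂_3 = (7 − 6) − 1 = 0, and the invariant factors of ∂_3 are all 1, so H_2 ≅ 0.
  H_3: rank ker ∂_3 − rank ∂_4 = (1 − 1) − 0 = 0, and there is no ∂_4, so H_3 ≅ 0.

As a check, the Euler characteristic is 10 − 18 + 7 − 1 = -2, which agrees with 1 − 3 + 0 − 0 = -2.

H_0 ≅ Z,  H_1 ≅ Z^3,  H_2 = 0,  H_3 = 0.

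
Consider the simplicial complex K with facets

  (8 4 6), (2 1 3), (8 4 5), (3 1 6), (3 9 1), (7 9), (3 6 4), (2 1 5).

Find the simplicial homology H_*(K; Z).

We work with the vertex ordering 1 < 2 < 3 < 4 < 5 < 6 < 7 < 8 < 9. The simplices of K, each written with vertices in increasing order, are:

  0-simplices (9): [1], [2], [3], [4], [5], [6], [7], [8], [9]
  1-simplices (16): [1,2], [1,3], [1,5], [1,6], [1,9], [2,3], [2,5], [3,4], [3,6], [3,9], [4,5], [4,6], [4,8], [5,8], [6,8], [7,9]
  2-simplices (7): [1,2,3], [1,2,5], [1,3,6], [1,3,9], [3,4,6], [4,5,8], [4,6,8]

Hence C_0 ≅ Z^9, C_1 ≅ Z^16, C_2 ≅ Z^7.

The boundary map ∂_1: C_1 → C_0 sends each edge [p,q] (with p < q) to q − p.
As a 9×16 matrix over Z this has rank 8, with invariant factors (1,1,1,1,1,1,1,1).

∂_2: C_2 → C_1 sends each 2-simplex [p,q,r] to [q,r] − [p,r] + [p,q]. For instance
  ∂[1,2,3] = [2,3] − [1,3] + [1,2],
  ∂[1,3,9] = [3,9] − [1,9] + [1,3].
As a 16×7 matrix over Z this has rank 7, with invariant factors (1,1,1,1,1,1,1).

Now H_k = ker ∂_k / im ∂_{k+1}, so:

  H_0: rank C_0 − rank ∂_1 = 9 − 8 = 1, and the invariant factors of ∂_1 are all 1, so H_0 ≅ Z.
  H_1: rank ker ∂_1 − rank ∂_2 = (16 − 8) − 7 = 1, and the invariant factors of ∂_2 are all 1, so H_1 ≅ Z.
  H_2: rank ker ∂_2 − rank ∂_3 = (7 − 7) − 0 = 0, and there is no ∂_3, so H_2 ≅ 0.

H_0 ≅ Z,  H_1 ≅ Z,  H_2 = 0.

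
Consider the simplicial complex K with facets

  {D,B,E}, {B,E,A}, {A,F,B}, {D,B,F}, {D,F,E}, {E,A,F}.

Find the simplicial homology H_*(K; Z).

Order the vertices as A < B < D < E < F. Listing each simplex with vertices in this order, K has dimension 2 with simplices:

  0-simplices (5): A, B, D, E, F
  1-simplices (9): AB, AE, AF, BD, BE, BF, DE, DF, EF
  2-simplices (6): ABE, ABF, AEF, BDE, BDF, DEF

so the chain groups are C_0 ≅ Z^5, C_1 ≅ Z^9, C_2 ≅ Z^6.

Boundary ∂_1: C_1 → C_0 sends each edge [p,q] (with p < q) to q − p.
The resulting 5×9 matrix has rank 4, and its Smith normal form has invariant factors (1,1,1,1).

Boundary ∂_2: C_2 → C_1 maps a triangle to the signed sum of its edges. For instance
  ∂ABE = BE − AE + AB,
  ∂BDF = DF − BF + BD.
The resulting 9×6 matrix has rank 5, and its Smith normal form has invariant factors (1,1,1,1,1).

From H_k ≅ ker(∂_k) / im(∂_{k+1}) we obtain:

  H_0: rank C_0 − rank ∂_1 = 5 − 4 = 1, and the invariant factors of ∂_1 are all 1, so H_0 = Z.
  H_1: rank ker ∂_1 − rank ∂_2 = (9 − 4) − 5 = 0, and the invariant factors of ∂_2 are all 1, so H_1 = 0.
  H_2: rank ker ∂_2 − rank ∂_3 = (6 − 5) − 0 = 1, and there is no ∂_3, so H_2 = Z.

H_0 = Z,  H_1 = 0,  H_2 = Z.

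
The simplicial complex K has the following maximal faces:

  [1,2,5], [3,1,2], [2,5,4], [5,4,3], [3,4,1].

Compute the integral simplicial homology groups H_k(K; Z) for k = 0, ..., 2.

We work with the vertex ordering 1 < 2 < 3 < 4 < 5. The simplices of K, each written with vertices in increasing order, are:

  0-simplices (5): [1], [2], [3], [4], [5]
  1-simplices (10): [1,2], [1,3], [1,4], [1,5], [2,3], [2,4], [2,5], [3,4], [3,5], [4,5]
  2-simplices (5): [1,2,3], [1,2,5], [1,3,4], [2,4,5], [3,4,5]

giving chain groups C_0 ≅ Z^5, C_1 ≅ Z^10, C_2 ≅ Z^5.

The boundary map ∂_1: C_1 → C_0 maps an edge to its endpoints' difference, ∂[p,q] = q − p.
This gives a 5×10 integer matrix of rank 4; reducing to Smith normal form yields diagonal entries (1,1,1,1).

∂_2: C_2 → C_1 acts by ∂[p,q,r] = [q,r] − [p,r] + [p,q]. For instance
  ∂[1,3,4] = [3,4] − [1,4] + [1,3],
  ∂[3,4,5] = [4,5] − [3,5] + [3,4].
The resulting 10×5 matrix has rank 5, and its Smith normal form has invariant factors (1,1,1,1,1).

Reading off H_k = ker ∂_k / im ∂_{k+1}:

  H_0: rank C_0 − rank ∂_1 = 5 − 4 = 1, and the invariant factors of ∂_1 are all 1, so H_0 = Z.
  H_1: rank ker ∂_1 − rank ∂_2 = (10 − 4) − 5 = 1, and the invariant factors of ∂_2 are all 1, so H_1 = Z.
  H_2: rank ker ∂_2 − rank ∂_3 = (5 − 5) − 0 = 0, and there is no ∂_3, so H_2 = 0.

As a check, the Euler characteristic is 5 − 10 + 5 = 0, which agrees with 1 − 1 + 0 = 0.
(K is a triangulation of the Möbius band.)

H_0 ≅ Z,  H_1 ≅ Z,  H_2 = 0.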